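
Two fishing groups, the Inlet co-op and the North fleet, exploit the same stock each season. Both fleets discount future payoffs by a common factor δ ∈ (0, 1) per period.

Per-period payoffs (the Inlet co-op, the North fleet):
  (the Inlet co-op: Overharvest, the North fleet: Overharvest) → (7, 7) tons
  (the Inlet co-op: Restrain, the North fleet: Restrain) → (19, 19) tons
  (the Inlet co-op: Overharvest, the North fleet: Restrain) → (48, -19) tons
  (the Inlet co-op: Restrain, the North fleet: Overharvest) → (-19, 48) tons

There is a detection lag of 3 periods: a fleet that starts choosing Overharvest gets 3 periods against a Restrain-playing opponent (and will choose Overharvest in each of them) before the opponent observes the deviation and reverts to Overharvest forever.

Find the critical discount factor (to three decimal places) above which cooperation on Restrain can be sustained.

0.891

Deviating for the 3 undetected periods gains 48−19 = 29 per period over cooperation, then loses 19−7 = 12 per period forever once punishment starts.
Gain: 29(1 + δ + … + δ^2); loss: 12·δ^3/(1−δ).
No profitable deviation ⇔ 29(1−δ^3) ≤ 12·δ^3, i.e. δ^3 ≥ 29/(29+12) = 29/41.
Hence δ ≥ (29/41)^(1/3) ≈ 0.891.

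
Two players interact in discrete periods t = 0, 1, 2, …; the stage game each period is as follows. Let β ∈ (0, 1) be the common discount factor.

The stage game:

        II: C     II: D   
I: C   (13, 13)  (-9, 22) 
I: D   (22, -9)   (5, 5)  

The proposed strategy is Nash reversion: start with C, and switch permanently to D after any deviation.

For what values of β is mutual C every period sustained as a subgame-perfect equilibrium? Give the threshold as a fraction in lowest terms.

9/17

One-period gain from deviating is 22 − 13 = 9. The loss is 13 − 5 = 8 in every subsequent period, with present value 8·β/(1−β).
Deviation is unprofitable when 8·β/(1−β) ≥ 9, i.e. β/(1−β) ≥ 9/8.
Equivalently β ≥ 9/(9+8) = 9/17.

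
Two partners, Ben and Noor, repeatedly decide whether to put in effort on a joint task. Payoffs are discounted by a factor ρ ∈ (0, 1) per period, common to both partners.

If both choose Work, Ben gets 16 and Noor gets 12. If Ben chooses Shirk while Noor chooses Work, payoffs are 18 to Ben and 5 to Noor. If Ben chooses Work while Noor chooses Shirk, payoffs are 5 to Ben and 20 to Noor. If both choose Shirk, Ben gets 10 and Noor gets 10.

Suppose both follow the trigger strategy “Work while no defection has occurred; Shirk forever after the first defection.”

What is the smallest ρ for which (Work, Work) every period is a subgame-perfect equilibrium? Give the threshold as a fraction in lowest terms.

4/5

Ben's threshold: (18−16)/(18−10) = 1/4.
Noor's threshold: (20−12)/(20−10) = 4/5.
1/4 < 4/5, so Noor binds and ρ* = 4/5.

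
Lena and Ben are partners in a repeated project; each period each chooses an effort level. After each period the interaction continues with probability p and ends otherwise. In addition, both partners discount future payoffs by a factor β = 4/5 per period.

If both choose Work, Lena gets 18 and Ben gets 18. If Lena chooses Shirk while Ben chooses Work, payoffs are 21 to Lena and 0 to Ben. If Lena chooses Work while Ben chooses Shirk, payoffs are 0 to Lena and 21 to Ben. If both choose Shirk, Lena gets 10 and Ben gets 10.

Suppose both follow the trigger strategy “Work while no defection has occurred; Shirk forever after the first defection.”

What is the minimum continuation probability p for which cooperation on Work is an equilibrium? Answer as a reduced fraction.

Expected continuation weight on next period's payoff is β·p = 4/5·p, which plays the role of the discount factor.
Cooperation requires 4/5·p ≥ (21−18)/(21−10) = 3/11, hence p ≥ 15/44.

15/44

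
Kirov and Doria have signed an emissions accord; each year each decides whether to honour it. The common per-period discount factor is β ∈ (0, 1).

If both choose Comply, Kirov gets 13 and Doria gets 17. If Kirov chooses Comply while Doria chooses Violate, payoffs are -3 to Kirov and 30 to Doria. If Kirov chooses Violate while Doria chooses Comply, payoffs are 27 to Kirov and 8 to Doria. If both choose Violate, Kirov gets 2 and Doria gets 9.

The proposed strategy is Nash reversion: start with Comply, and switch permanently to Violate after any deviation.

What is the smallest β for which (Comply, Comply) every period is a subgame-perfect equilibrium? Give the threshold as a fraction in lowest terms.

13/21

Kirov: cooperation gives 13 each period; deviation gives 27 once then 2 forever.
  13/(1−β) ≥ 27 + 2β/(1−β) ⇒ β ≥ 14/25.
Doria: cooperation gives 17 each period; deviation gives 30 once then 9 forever.
  β ≥ 13/21.
Both must hold, so the binding constraint is Doria's: β ≥ 13/21.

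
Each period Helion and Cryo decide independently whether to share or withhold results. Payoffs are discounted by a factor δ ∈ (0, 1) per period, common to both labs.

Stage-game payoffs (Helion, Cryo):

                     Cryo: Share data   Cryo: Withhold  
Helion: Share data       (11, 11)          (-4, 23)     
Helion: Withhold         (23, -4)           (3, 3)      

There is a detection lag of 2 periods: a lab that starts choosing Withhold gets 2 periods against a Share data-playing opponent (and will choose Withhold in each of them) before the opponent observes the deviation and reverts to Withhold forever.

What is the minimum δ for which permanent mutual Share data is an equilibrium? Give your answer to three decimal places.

The best deviation is to choose Withhold for all 2 undetected periods, earning 23 each, then 3 forever once detected.
Deviation value: 23(1−δ^2)/(1−δ) + 3δ^2/(1−δ); cooperation value: 11/(1−δ).
IC: 11 ≥ 23(1−δ^2) + 3δ^2 = 23 − 20δ^2.
So δ^2 ≥ 12/20 = 3/5, giving δ ≥ (3/5)^(1/2) ≈ 0.775.

0.775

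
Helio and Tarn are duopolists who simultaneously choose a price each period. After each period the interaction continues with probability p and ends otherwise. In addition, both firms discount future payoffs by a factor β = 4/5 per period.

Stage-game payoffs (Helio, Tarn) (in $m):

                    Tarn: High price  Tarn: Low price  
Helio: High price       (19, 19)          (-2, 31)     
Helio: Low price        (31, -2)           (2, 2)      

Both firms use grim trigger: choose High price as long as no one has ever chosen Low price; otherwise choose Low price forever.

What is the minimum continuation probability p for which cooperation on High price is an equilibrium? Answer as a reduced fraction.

15/29

Expected continuation weight on next period's payoff is β·p = 4/5·p, which plays the role of the discount factor.
Cooperation requires 4/5·p ≥ (31−19)/(31−2) = 12/29, hence p ≥ 15/29.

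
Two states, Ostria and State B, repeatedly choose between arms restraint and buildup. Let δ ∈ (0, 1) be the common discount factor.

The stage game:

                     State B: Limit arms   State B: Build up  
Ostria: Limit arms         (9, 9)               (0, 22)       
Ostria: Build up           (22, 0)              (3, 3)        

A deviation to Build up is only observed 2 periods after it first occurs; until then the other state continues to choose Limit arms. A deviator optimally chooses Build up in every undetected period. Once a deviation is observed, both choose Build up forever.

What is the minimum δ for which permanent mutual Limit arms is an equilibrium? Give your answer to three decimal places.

0.827

Deviating for the 2 undetected periods gains 22−9 = 13 per period over cooperation, then loses 9−3 = 6 per period forever once punishment starts.
Gain: 13(1 + δ + … + δ^1); loss: 6·δ^2/(1−δ).
No profitable deviation ⇔ 13(1−δ^2) ≤ 6·δ^2, i.e. δ^2 ≥ 13/(13+6) = 13/19.
Hence δ ≥ (13/19)^(1/2) ≈ 0.827.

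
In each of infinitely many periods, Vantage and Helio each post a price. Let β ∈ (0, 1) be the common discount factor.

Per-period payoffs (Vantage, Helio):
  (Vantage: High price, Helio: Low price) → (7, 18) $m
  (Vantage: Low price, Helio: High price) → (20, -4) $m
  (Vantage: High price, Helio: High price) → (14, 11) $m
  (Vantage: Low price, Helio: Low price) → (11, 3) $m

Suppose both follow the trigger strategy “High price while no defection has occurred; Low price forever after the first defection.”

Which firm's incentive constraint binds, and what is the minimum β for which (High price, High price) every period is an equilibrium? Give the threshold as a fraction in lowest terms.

Vantage's threshold: (20−14)/(20−11) = 2/3.
Helio's threshold: (18−11)/(18−3) = 7/15.
2/3 > 7/15, so Vantage binds and β* = 2/3.

Vantage; β ≥ 2/3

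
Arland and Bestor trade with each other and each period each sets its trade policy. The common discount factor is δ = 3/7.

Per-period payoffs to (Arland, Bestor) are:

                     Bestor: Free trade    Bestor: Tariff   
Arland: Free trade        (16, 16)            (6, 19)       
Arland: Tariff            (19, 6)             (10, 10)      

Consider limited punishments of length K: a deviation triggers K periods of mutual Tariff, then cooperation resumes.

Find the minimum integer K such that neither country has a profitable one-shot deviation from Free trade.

2

Need Σ_{k=1}^{K} δ^k ≥ (19−16)/(16−10) = 0.5000 at δ = 3/7.
At K = 1 the sum is 0.4286 < 0.5000; at K = 2 it is 0.6122 ≥ 0.5000.
So the minimum punishment length is K = 2.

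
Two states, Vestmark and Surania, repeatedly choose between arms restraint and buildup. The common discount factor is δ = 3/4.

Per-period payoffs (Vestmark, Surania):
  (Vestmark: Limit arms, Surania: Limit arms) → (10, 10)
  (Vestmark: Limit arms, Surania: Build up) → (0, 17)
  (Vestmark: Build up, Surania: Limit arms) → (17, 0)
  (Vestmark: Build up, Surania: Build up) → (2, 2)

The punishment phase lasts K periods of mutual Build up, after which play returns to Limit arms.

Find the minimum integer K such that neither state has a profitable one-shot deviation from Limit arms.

IC: δ(1−δ^K)/(1−δ) ≥ (17−10)/(10−2) = 7/8.
With δ = 3/4: need 1 − δ^K ≥ 7/8·(1−3/4)/(3/4), i.e. δ^K ≤ 0.7083.
Since (3/4)^1 = 0.7500 and (3/4)^2 = 0.5625, the smallest such K is 2.

2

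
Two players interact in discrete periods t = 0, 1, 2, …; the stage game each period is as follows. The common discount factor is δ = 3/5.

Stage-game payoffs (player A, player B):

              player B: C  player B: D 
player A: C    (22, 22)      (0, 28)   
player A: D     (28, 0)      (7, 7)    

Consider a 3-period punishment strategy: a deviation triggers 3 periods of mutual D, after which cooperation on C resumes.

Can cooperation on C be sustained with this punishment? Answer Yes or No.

A one-shot deviation gives 28 now, then 7 for 3 periods, then back to 22.
Gain from deviating: (28−22) today; loss: (22−7) in each of the next 3 periods.
No-deviation condition: (22−7)(δ+…+δ^3) ≥ 28−22, i.e. δ+…+δ^3 ≥ 2/5.
At δ = 3/5: δ+…+δ^3 = 1.1760 ≥ 0.4000.
So cooperation is sustainable.

Yes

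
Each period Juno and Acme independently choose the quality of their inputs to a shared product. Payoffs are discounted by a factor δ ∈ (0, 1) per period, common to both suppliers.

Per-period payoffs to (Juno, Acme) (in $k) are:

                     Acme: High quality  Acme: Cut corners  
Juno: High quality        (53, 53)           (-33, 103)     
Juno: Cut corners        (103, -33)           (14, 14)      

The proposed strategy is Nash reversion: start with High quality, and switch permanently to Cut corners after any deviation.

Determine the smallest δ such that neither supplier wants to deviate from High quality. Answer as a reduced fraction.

50/89

Cooperation forever yields 53 each period: 53/(1−δ).
Deviating yields 103 once, then 14 forever: 103 + 14δ/(1−δ).
No profitable deviation requires 53/(1−δ) ≥ 103 + 14δ/(1−δ).
Multiplying by (1−δ): 53 ≥ 103(1−δ) + 14δ = 103 − 89δ.
So 89δ ≥ 50, i.e. δ ≥ 50/89.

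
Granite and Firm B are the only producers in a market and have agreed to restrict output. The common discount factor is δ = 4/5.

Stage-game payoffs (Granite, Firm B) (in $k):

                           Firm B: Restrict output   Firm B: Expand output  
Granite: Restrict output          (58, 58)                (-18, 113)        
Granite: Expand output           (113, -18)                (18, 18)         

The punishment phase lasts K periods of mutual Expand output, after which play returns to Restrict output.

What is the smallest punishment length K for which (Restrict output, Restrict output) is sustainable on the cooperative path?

No profitable deviation requires (58−18)(δ+…+δ^K) ≥ 113−58, i.e. δ+…+δ^K ≥ 11/8 ≈ 1.3750.
With δ = 4/5, the partial sums are K=1: 0.8000, K=2: 1.4400.
K = 2 is the first length at which the sum reaches 1.3750.

2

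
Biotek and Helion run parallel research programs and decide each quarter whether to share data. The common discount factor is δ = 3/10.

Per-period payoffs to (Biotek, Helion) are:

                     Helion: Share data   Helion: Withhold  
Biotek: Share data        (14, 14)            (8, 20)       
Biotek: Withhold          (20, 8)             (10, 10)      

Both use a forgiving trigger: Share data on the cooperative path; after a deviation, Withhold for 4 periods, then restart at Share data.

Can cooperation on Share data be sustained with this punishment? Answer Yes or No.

No

IC: δ+…+δ^4 ≥ (20−14)/(14−10) = 3/2.
At δ = 3/10: partial sum = 0.4251 < 1.5000. Cooperation not sustainable.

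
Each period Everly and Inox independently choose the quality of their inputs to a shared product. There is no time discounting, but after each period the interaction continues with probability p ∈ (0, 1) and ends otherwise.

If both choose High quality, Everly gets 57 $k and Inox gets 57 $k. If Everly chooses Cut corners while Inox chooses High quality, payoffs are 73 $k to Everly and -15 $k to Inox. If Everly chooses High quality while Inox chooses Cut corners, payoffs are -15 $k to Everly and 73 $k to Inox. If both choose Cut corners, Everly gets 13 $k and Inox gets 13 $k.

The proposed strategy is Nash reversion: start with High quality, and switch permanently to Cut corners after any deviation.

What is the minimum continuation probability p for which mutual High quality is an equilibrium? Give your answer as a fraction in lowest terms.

4/15

With no time discounting, the continuation probability p plays the role of the discount factor.
Grim-trigger IC: 57/(1−p) ≥ 73 + 13p/(1−p) ⇒ p ≥ (73−57)/(73−13) = 4/15.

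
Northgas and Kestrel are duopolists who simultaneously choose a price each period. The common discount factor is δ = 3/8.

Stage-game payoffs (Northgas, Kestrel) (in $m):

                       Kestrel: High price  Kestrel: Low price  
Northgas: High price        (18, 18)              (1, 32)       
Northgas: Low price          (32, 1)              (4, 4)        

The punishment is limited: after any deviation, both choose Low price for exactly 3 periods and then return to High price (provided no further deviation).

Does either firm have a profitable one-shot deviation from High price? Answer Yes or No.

Yes

Comparing payoff streams over the 4 periods until play realigns: cooperate → 18(1+δ+…+δ^3); deviate → 32 + 4(δ+…+δ^3).
Cooperation is sustained iff (18−4)(δ+…+δ^3) ≥ 32−18.
δ+…+δ^3 = 3/8·(1−(3/8)^3)/(1−3/8) = 0.5684, and (32−18)/(18−4) = 1.0000.
0.5684 < 1.0000, so cooperation is not sustainable.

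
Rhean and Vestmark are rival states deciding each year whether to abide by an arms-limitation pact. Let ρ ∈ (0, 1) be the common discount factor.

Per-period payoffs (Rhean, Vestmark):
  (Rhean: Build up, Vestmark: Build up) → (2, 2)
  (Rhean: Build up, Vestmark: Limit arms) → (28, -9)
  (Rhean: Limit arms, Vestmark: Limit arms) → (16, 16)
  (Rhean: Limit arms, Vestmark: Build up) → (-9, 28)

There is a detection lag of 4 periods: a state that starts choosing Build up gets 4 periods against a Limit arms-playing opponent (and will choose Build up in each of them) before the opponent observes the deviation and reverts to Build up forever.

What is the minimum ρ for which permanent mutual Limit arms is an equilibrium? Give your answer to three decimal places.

0.824

The best deviation is to choose Build up for all 4 undetected periods, earning 28 each, then 2 forever once detected.
Deviation value: 28(1−ρ^4)/(1−ρ) + 2ρ^4/(1−ρ); cooperation value: 16/(1−ρ).
IC: 16 ≥ 28(1−ρ^4) + 2ρ^4 = 28 − 26ρ^4.
So ρ^4 ≥ 12/26 = 6/13, giving ρ ≥ (6/13)^(1/4) ≈ 0.824.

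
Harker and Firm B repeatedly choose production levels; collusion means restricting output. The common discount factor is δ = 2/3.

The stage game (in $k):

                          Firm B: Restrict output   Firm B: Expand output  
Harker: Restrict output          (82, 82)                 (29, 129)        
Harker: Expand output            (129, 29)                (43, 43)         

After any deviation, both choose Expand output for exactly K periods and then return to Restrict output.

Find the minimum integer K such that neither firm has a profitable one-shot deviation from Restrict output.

Need Σ_{k=1}^{K} δ^k ≥ (129−82)/(82−43) = 1.2051 at δ = 2/3.
At K = 2 the sum is 1.1111 < 1.2051; at K = 3 it is 1.4074 ≥ 1.2051.
So the minimum punishment length is K = 3.

3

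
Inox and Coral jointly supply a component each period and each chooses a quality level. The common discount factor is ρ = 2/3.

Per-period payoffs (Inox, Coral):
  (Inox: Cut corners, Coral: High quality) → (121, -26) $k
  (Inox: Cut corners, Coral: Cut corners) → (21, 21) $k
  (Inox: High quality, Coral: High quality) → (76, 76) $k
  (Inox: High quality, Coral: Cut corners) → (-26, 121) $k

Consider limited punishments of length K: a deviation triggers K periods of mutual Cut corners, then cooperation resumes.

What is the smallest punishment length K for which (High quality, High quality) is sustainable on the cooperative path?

No profitable deviation requires (76−21)(ρ+…+ρ^K) ≥ 121−76, i.e. ρ+…+ρ^K ≥ 9/11 ≈ 0.8182.
With ρ = 2/3, the partial sums are K=1: 0.6667, K=2: 1.1111.
K = 2 is the first length at which the sum reaches 0.8182.

2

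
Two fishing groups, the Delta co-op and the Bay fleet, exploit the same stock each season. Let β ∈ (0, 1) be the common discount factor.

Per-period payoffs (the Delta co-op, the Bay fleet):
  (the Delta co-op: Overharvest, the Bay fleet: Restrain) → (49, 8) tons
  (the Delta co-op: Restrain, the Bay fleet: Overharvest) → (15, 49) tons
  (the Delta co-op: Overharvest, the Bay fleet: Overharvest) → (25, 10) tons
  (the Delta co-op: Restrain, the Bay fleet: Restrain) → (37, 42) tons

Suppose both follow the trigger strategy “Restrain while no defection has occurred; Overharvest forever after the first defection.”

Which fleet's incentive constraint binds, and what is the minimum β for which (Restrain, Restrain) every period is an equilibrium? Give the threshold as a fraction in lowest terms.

the Delta co-op; β ≥ 1/2

the Delta co-op: cooperation gives 37 each period; deviation gives 49 once then 25 forever.
  37/(1−β) ≥ 49 + 25β/(1−β) ⇒ β ≥ 12/24 = 1/2.
the Bay fleet: cooperation gives 42 each period; deviation gives 49 once then 10 forever.
  β ≥ 7/39.
Both must hold, so the binding constraint is the Delta co-op's: β ≥ 1/2.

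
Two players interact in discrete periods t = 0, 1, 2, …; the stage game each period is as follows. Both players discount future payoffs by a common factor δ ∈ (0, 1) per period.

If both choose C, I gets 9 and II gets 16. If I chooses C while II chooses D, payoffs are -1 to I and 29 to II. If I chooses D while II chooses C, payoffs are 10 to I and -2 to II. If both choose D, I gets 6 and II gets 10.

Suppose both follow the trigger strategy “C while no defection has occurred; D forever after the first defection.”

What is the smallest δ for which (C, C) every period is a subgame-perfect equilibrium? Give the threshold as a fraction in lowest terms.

I: cooperation gives 9 each period; deviation gives 10 once then 6 forever.
  9/(1−δ) ≥ 10 + 6δ/(1−δ) ⇒ δ ≥ 1/4.
II: cooperation gives 16 each period; deviation gives 29 once then 10 forever.
  δ ≥ 13/19.
Both must hold, so the binding constraint is II's: δ ≥ 13/19.

13/19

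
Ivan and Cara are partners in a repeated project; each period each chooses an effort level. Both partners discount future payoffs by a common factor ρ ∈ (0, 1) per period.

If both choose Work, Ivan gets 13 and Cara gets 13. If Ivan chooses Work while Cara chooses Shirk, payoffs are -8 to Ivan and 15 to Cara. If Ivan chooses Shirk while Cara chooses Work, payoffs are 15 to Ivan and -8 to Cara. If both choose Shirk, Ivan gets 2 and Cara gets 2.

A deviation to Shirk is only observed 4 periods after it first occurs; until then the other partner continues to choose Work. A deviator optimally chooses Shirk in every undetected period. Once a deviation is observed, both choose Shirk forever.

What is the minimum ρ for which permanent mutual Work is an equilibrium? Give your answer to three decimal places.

A deviator earns 15 for 4 periods, then 2 forever; cooperating earns 13 forever. Multiplying the IC by (1−ρ):
13 ≥ 15(1−ρ^4) + 2ρ^4, so 13·ρ^4 ≥ 2 and ρ^4 ≥ 2/13.
ρ ≥ (2/13)^(1/4) ≈ 0.626.

0.626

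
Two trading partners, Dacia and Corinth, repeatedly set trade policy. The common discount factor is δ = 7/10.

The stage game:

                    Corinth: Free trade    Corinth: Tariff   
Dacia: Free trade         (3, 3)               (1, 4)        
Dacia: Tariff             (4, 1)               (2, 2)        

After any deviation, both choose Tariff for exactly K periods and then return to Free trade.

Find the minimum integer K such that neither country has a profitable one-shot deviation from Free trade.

IC: δ(1−δ^K)/(1−δ) ≥ (4−3)/(3−2) = 1.
With δ = 7/10: need 1 − δ^K ≥ 1·(1−7/10)/(7/10), i.e. δ^K ≤ 0.5714.
Since (7/10)^1 = 0.7000 and (7/10)^2 = 0.4900, the smallest such K is 2.

2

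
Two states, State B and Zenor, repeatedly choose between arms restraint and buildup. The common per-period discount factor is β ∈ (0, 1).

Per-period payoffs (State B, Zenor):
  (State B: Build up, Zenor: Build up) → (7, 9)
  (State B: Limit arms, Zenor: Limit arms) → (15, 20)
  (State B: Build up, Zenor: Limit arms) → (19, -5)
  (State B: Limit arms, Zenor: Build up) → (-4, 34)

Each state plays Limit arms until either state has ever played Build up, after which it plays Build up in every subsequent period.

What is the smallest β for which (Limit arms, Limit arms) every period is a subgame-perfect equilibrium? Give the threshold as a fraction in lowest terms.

State B's threshold: (19−15)/(19−7) = 1/3.
Zenor's threshold: (34−20)/(34−9) = 14/25.
1/3 < 14/25, so Zenor binds and β* = 14/25.

14/25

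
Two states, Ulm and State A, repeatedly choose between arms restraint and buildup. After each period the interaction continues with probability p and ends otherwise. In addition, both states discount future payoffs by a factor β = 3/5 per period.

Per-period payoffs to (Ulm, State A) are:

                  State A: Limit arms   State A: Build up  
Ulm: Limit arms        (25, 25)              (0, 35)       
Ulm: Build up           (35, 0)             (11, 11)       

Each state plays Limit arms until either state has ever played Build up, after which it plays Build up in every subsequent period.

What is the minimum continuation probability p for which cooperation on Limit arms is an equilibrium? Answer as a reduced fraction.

25/36

Expected continuation weight on next period's payoff is β·p = 3/5·p, which plays the role of the discount factor.
Cooperation requires 3/5·p ≥ (35−25)/(35−11) = 5/12, hence p ≥ 25/36.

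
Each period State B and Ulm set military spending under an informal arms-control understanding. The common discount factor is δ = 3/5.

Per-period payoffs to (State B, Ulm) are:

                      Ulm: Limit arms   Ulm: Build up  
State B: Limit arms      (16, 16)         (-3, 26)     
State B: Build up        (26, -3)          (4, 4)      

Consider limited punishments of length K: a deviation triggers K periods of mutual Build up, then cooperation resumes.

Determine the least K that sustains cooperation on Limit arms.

Need Σ_{k=1}^{K} δ^k ≥ (26−16)/(16−4) = 0.8333 at δ = 3/5.
At K = 1 the sum is 0.6000 < 0.8333; at K = 2 it is 0.9600 ≥ 0.8333.
So the minimum punishment length is K = 2.

2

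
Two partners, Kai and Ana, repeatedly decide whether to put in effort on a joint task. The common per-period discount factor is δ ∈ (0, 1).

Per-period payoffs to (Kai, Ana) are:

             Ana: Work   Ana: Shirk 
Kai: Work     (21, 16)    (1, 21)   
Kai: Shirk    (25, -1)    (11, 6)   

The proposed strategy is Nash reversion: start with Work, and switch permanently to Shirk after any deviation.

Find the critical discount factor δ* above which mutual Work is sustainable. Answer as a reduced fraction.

1/3

For Kai: deviation gain 25−21 = 4, per-period punishment loss 21−11 = 10. IC gives δ ≥ 4/14 = 2/7.
For Ana: gain 5, loss 10 per period, so δ ≥ 5/15 = 1/3.
The tighter constraint is Ana's, so cooperation needs δ ≥ 1/3.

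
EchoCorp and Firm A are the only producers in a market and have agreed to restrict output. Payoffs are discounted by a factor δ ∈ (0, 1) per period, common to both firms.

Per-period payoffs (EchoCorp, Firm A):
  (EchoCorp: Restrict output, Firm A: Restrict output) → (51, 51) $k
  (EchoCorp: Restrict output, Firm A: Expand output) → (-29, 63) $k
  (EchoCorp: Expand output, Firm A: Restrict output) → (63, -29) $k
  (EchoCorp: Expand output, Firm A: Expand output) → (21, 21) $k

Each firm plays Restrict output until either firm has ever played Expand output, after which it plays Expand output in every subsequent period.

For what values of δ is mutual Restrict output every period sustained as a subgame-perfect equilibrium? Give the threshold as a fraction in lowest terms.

Under grim trigger the critical discount factor is (T−C)/(T−P) with T = 63, C = 51, P = 21.
δ* = (63−51)/(63−21) = 12/42 = 2/7.

2/7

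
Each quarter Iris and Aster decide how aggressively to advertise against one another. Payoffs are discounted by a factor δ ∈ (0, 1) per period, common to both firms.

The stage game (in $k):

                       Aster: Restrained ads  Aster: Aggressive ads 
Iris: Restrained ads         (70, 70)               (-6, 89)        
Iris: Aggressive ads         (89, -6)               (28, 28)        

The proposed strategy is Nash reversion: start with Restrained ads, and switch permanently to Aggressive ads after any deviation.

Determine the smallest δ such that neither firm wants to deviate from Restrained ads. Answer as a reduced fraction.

19/61

70/(1−δ) ≥ 89 + 28δ/(1−δ)
70 ≥ 89 − 61δ
δ ≥ 19/61.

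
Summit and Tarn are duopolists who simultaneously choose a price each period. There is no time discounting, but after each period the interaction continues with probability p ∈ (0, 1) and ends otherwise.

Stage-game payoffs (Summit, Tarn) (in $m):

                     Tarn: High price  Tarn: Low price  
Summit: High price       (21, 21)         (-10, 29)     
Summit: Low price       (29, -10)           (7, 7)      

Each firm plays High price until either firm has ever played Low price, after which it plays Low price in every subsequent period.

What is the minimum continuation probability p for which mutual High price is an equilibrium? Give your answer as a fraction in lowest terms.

Expected cooperation value is 21 + p·21 + p²·21 + … = 21/(1−p); deviation gives 29 + p·7/(1−p).
21 ≥ 29(1−p) + 7p ⇒ 22p ≥ 8 ⇒ p ≥ 8/22 = 4/11.

4/11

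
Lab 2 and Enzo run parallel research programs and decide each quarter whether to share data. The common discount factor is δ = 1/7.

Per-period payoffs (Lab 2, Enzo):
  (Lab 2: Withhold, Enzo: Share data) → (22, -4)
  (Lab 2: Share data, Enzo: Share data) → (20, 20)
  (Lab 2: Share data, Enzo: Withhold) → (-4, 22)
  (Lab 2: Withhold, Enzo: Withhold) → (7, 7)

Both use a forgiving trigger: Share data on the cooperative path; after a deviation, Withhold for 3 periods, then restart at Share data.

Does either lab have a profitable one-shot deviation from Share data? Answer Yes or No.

No

IC: δ+…+δ^3 ≥ (22−20)/(20−7) = 2/13.
At δ = 1/7: partial sum = 0.1662 ≥ 0.1538. Cooperation sustainable.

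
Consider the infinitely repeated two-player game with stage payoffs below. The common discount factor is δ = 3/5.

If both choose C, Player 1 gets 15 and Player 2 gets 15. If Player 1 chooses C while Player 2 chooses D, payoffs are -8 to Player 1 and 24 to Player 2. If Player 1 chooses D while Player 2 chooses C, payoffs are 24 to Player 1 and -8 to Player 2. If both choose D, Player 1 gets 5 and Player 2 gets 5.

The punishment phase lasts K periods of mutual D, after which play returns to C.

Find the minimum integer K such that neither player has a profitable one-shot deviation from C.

2

IC: δ(1−δ^K)/(1−δ) ≥ (24−15)/(15−5) = 9/10.
With δ = 3/5: need 1 − δ^K ≥ 9/10·(1−3/5)/(3/5), i.e. δ^K ≤ 0.4000.
Since (3/5)^1 = 0.6000 and (3/5)^2 = 0.3600, the smallest such K is 2.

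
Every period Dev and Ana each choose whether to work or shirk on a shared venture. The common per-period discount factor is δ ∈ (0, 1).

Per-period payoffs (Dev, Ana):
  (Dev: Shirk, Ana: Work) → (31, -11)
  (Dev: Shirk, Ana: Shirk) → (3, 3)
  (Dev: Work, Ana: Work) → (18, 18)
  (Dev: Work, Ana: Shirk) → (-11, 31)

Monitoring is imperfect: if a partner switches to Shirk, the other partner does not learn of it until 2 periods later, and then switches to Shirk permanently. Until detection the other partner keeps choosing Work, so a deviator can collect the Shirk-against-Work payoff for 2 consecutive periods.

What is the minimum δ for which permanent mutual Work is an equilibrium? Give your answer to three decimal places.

0.681

The best deviation is to choose Shirk for all 2 undetected periods, earning 31 each, then 3 forever once detected.
Deviation value: 31(1−δ^2)/(1−δ) + 3δ^2/(1−δ); cooperation value: 18/(1−δ).
IC: 18 ≥ 31(1−δ^2) + 3δ^2 = 31 − 28δ^2.
So δ^2 ≥ 13/28, giving δ ≥ (13/28)^(1/2) ≈ 0.681.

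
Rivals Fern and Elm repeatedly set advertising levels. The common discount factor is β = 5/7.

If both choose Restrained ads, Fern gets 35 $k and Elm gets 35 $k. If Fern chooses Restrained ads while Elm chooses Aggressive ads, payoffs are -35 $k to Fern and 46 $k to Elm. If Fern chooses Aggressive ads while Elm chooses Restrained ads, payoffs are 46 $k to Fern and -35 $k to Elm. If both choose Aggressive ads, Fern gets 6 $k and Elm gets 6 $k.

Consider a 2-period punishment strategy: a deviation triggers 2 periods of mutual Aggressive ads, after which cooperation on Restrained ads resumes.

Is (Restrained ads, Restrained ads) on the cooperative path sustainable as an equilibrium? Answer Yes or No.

Comparing payoff streams over the 3 periods until play realigns: cooperate → 35(1+β+…+β^2); deviate → 46 + 6(β+…+β^2).
Cooperation is sustained iff (35−6)(β+…+β^2) ≥ 46−35.
β+…+β^2 = 5/7·(1−(5/7)^2)/(1−5/7) = 1.2245, and (46−35)/(35−6) = 0.3793.
1.2245 ≥ 0.3793, so cooperation is sustainable.

Yes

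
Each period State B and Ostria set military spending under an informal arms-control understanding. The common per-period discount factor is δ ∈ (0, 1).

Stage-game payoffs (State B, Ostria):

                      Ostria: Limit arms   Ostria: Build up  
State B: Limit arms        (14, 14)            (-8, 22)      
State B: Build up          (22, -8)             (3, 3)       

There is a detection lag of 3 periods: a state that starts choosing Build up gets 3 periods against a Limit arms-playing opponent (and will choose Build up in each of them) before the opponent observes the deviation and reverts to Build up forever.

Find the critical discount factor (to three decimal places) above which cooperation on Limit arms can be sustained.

The best deviation is to choose Build up for all 3 undetected periods, earning 22 each, then 3 forever once detected.
Deviation value: 22(1−δ^3)/(1−δ) + 3δ^3/(1−δ); cooperation value: 14/(1−δ).
IC: 14 ≥ 22(1−δ^3) + 3δ^3 = 22 − 19δ^3.
So δ^3 ≥ 8/19, giving δ ≥ (8/19)^(1/3) ≈ 0.750.

0.750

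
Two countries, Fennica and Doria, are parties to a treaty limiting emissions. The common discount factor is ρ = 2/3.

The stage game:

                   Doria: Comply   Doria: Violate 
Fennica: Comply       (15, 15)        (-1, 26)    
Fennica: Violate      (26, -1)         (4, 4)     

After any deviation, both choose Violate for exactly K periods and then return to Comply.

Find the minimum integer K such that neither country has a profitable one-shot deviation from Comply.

IC: ρ(1−ρ^K)/(1−ρ) ≥ (26−15)/(15−4) = 1.
With ρ = 2/3: need 1 − ρ^K ≥ 1·(1−2/3)/(2/3), i.e. ρ^K ≤ 0.5000.
Since (2/3)^1 = 0.6667 and (2/3)^2 = 0.4444, the smallest such K is 2.

2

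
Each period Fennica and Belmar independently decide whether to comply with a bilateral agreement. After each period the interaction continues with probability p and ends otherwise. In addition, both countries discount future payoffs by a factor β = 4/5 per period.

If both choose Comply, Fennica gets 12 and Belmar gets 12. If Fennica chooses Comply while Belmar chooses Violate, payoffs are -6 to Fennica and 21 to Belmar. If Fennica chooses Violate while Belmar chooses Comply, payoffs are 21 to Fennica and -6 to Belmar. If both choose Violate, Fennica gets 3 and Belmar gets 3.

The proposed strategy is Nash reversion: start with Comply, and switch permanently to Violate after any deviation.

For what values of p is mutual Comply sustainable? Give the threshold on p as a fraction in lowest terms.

5/8

With continuation probability p and discount β, the effective per-period discount factor is βp.
Grim-trigger IC: βp ≥ (21−12)/(21−3) = 1/2.
So p ≥ (1/2)/(4/5) = 5/8.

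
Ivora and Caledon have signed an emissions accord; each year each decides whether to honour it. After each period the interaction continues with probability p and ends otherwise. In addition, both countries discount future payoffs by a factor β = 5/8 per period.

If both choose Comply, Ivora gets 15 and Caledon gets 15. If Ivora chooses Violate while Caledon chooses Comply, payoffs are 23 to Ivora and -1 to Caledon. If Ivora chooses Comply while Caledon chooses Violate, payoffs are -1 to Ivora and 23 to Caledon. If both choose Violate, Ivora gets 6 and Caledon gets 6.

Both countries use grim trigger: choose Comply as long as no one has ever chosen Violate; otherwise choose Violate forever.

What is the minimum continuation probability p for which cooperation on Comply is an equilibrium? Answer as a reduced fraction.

With continuation probability p and discount β, the effective per-period discount factor is βp.
Grim-trigger IC: βp ≥ (23−15)/(23−6) = 8/17.
So p ≥ (8/17)/(5/8) = 64/85.

64/85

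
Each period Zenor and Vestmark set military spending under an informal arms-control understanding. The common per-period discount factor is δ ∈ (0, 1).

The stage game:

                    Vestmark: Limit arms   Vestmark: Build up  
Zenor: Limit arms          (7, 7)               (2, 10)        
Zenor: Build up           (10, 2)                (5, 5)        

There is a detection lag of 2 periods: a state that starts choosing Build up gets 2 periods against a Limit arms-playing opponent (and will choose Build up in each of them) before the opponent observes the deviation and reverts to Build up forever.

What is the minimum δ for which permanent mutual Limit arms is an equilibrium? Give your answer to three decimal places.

The best deviation is to choose Build up for all 2 undetected periods, earning 10 each, then 5 forever once detected.
Deviation value: 10(1−δ^2)/(1−δ) + 5δ^2/(1−δ); cooperation value: 7/(1−δ).
IC: 7 ≥ 10(1−δ^2) + 5δ^2 = 10 − 5δ^2.
So δ^2 ≥ 3/5, giving δ ≥ (3/5)^(1/2) ≈ 0.775.

0.775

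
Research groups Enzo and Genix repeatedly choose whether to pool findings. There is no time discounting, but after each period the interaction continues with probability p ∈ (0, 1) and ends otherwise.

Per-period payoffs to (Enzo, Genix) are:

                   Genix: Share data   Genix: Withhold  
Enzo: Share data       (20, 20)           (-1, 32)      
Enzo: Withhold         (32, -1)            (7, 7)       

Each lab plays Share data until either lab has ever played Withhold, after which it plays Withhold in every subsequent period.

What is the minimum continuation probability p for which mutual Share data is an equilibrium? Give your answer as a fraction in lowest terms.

12/25

With no time discounting, the continuation probability p plays the role of the discount factor.
Grim-trigger IC: 20/(1−p) ≥ 32 + 7p/(1−p) ⇒ p ≥ (32−20)/(32−7) = 12/25.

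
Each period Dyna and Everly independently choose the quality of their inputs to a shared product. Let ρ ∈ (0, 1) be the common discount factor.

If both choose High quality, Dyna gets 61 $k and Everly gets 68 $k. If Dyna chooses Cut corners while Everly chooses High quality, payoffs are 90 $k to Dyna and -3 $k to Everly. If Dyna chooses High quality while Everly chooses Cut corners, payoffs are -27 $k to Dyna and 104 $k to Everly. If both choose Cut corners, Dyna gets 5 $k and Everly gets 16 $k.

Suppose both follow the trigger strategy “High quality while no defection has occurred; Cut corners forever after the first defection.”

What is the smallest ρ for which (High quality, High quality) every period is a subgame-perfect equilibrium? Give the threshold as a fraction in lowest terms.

Dyna's threshold: (90−61)/(90−5) = 29/85.
Everly's threshold: (104−68)/(104−16) = 9/22.
29/85 < 9/22, so Everly binds and ρ* = 9/22.

9/22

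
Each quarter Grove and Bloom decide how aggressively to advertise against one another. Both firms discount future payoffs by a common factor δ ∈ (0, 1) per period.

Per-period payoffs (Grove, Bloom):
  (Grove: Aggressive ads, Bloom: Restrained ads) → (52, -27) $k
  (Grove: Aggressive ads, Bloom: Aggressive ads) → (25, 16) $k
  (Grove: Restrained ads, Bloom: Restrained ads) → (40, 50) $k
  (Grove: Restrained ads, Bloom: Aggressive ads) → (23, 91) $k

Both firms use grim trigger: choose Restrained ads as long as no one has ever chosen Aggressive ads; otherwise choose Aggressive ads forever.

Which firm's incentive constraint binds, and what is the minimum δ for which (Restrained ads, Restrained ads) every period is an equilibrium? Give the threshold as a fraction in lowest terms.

Bloom; δ ≥ 41/75

Grove: cooperation gives 40 each period; deviation gives 52 once then 25 forever.
  40/(1−δ) ≥ 52 + 25δ/(1−δ) ⇒ δ ≥ 12/27 = 4/9.
Bloom: cooperation gives 50 each period; deviation gives 91 once then 16 forever.
  δ ≥ 41/75.
Both must hold, so the binding constraint is Bloom's: δ ≥ 41/75.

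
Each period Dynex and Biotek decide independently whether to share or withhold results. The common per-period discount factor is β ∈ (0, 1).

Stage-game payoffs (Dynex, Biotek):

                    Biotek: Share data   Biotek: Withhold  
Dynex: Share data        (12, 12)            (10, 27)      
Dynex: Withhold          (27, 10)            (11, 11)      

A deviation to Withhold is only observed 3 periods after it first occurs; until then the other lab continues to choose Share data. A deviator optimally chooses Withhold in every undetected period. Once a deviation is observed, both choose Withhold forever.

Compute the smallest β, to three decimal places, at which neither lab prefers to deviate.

0.979

A deviator earns 27 for 3 periods, then 11 forever; cooperating earns 12 forever. Multiplying the IC by (1−β):
12 ≥ 27(1−β^3) + 11β^3, so 16·β^3 ≥ 15 and β^3 ≥ 15/16.
β ≥ (15/16)^(1/3) ≈ 0.979.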